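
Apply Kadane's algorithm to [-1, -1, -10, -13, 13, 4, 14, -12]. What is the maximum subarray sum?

Using Kadane's algorithm on [-1, -1, -10, -13, 13, 4, 14, -12]:

Scanning through the array:
Position 1 (value -1): max_ending_here = -1, max_so_far = -1
Position 2 (value -10): max_ending_here = -10, max_so_far = -1
Position 3 (value -13): max_ending_here = -13, max_so_far = -1
Position 4 (value 13): max_ending_here = 13, max_so_far = 13
Position 5 (value 4): max_ending_here = 17, max_so_far = 17
Position 6 (value 14): max_ending_here = 31, max_so_far = 31
Position 7 (value -12): max_ending_here = 19, max_so_far = 31

Maximum subarray: [13, 4, 14]
Maximum sum: 31

The maximum subarray is [13, 4, 14] with sum 31. This subarray runs from index 4 to index 6.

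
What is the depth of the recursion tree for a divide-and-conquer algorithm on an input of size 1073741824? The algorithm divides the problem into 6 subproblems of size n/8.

For divide and conquer with division factor 8:

Problem sizes at each level:
Level 0: 1073741824
Level 1: 134217728
Level 2: 16777216
Level 3: 2097152
Level 4: 262144
Level 5: 32768
Level 6: 4096
Level 7: 512
Level 8: 64
Level 9: 8
Level 10: 1

The root is level 0 and the size-1 base case is level 10 (the tree spans levels 0 through 10, i.e. 11 levels counting the root), so the depth is the number of divisions: log_8(1073741824) = 10

The recursion tree depth is log_8(1073741824) = 10. At each level, the problem size is divided by 8, so it takes 10 divisions to reduce to a base case of size 1. The algorithm makes 6 recursive calls at each level.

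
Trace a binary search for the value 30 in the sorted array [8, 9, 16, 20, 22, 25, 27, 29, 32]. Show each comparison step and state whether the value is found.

Binary search for 30 in [8, 9, 16, 20, 22, 25, 27, 29, 32]:

lo=0, hi=8, mid=4, arr[mid]=22 -> 22 < 30, search right half
lo=5, hi=8, mid=6, arr[mid]=27 -> 27 < 30, search right half
lo=7, hi=8, mid=7, arr[mid]=29 -> 29 < 30, search right half
lo=8, hi=8, mid=8, arr[mid]=32 -> 32 > 30, search left half
lo=8 > hi=7, target 30 not found

Binary search determines that 30 is not in the array after 4 comparisons. The search space was exhausted without finding the target.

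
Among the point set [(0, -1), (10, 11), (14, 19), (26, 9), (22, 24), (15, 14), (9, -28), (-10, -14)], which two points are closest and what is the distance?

Computing all pairwise distances among 8 points:

d((0, -1), (10, 11)) = 15.6205
d((0, -1), (14, 19)) = 24.4131
d((0, -1), (26, 9)) = 27.8568
d((0, -1), (22, 24)) = 33.3017
d((0, -1), (15, 14)) = 21.2132
d((0, -1), (9, -28)) = 28.4605
d((0, -1), (-10, -14)) = 16.4012
d((10, 11), (14, 19)) = 8.9443
d((10, 11), (26, 9)) = 16.1245
d((10, 11), (22, 24)) = 17.6918
d((10, 11), (15, 14)) = 5.831
d((10, 11), (9, -28)) = 39.0128
d((10, 11), (-10, -14)) = 32.0156
d((14, 19), (26, 9)) = 15.6205
d((14, 19), (22, 24)) = 9.434
d((14, 19), (15, 14)) = 5.099 <-- minimum
d((14, 19), (9, -28)) = 47.2652
d((14, 19), (-10, -14)) = 40.8044
d((26, 9), (22, 24)) = 15.5242
d((26, 9), (15, 14)) = 12.083
d((26, 9), (9, -28)) = 40.7185
d((26, 9), (-10, -14)) = 42.72
d((22, 24), (15, 14)) = 12.2066
d((22, 24), (9, -28)) = 53.6004
d((22, 24), (-10, -14)) = 49.679
d((15, 14), (9, -28)) = 42.4264
d((15, 14), (-10, -14)) = 37.5366
d((9, -28), (-10, -14)) = 23.6008

Closest pair: (14, 19) and (15, 14) with distance 5.099

The closest pair is (14, 19) and (15, 14) with Euclidean distance 5.099. For 8 points, brute-force pairwise comparison is shown above. For large n, the divide-and-conquer algorithm (sort by x, recurse on halves, check the dividing strip) achieves O(n log n).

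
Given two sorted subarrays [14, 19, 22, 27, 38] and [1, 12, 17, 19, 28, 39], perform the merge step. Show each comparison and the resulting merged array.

Merging process:

Compare 14 vs 1: take 1 from right. Merged: [1]
Compare 14 vs 12: take 12 from right. Merged: [1, 12]
Compare 14 vs 17: take 14 from left. Merged: [1, 12, 14]
Compare 19 vs 17: take 17 from right. Merged: [1, 12, 14, 17]
Compare 19 vs 19: take 19 from left. Merged: [1, 12, 14, 17, 19]
Compare 22 vs 19: take 19 from right. Merged: [1, 12, 14, 17, 19, 19]
Compare 22 vs 28: take 22 from left. Merged: [1, 12, 14, 17, 19, 19, 22]
Compare 27 vs 28: take 27 from left. Merged: [1, 12, 14, 17, 19, 19, 22, 27]
Compare 38 vs 28: take 28 from right. Merged: [1, 12, 14, 17, 19, 19, 22, 27, 28]
Compare 38 vs 39: take 38 from left. Merged: [1, 12, 14, 17, 19, 19, 22, 27, 28, 38]
Append remaining from right: [39]. Merged: [1, 12, 14, 17, 19, 19, 22, 27, 28, 38, 39]

Final merged array: [1, 12, 14, 17, 19, 19, 22, 27, 28, 38, 39]
Total comparisons: 10

The merged array is [1, 12, 14, 17, 19, 19, 22, 27, 28, 38, 39], requiring 10 comparisons. The merge step runs in O(n) time where n is the total number of elements.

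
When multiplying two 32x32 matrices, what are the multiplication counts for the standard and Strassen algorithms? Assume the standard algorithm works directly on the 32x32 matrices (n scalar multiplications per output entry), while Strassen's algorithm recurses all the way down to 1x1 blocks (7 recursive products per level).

Matrix multiplication for 32x32 matrices:

Standard algorithm: 32^3 = 32768 multiplications
Strassen's algorithm: 7^(log2(32)) = 7^5 = 16807 multiplications
Savings: 32768 - 16807 = 15961 multiplications

Standard: 32768 multiplications (32^3). Strassen: 16807 multiplications (7^5). Strassen reduces 8 recursive multiplications to 7 at each level.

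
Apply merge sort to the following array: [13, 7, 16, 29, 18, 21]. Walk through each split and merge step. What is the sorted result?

Merge sort trace:

Split: [13, 7, 16, 29, 18, 21] -> [13, 7, 16] and [29, 18, 21]
  Split: [13, 7, 16] -> [13] and [7, 16]
    Split: [7, 16] -> [7] and [16]
    Merge: [7] + [16] -> [7, 16]
  Merge: [13] + [7, 16] -> [7, 13, 16]
  Split: [29, 18, 21] -> [29] and [18, 21]
    Split: [18, 21] -> [18] and [21]
    Merge: [18] + [21] -> [18, 21]
  Merge: [29] + [18, 21] -> [18, 21, 29]
Merge: [7, 13, 16] + [18, 21, 29] -> [7, 13, 16, 18, 21, 29]

Final sorted array: [7, 13, 16, 18, 21, 29]

The merge sort proceeds by recursively splitting the array and merging sorted halves.
After all merges, the sorted array is [7, 13, 16, 18, 21, 29].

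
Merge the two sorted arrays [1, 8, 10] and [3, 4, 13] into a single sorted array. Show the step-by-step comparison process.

Merging process:

Compare 1 vs 3: take 1 from left. Merged: [1]
Compare 8 vs 3: take 3 from right. Merged: [1, 3]
Compare 8 vs 4: take 4 from right. Merged: [1, 3, 4]
Compare 8 vs 13: take 8 from left. Merged: [1, 3, 4, 8]
Compare 10 vs 13: take 10 from left. Merged: [1, 3, 4, 8, 10]
Append remaining from right: [13]. Merged: [1, 3, 4, 8, 10, 13]

Final merged array: [1, 3, 4, 8, 10, 13]
Total comparisons: 5

The merged array is [1, 3, 4, 8, 10, 13], requiring 5 comparisons. The merge step runs in O(n) time where n is the total number of elements.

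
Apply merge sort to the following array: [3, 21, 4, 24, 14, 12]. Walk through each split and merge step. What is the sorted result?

Merge sort trace:

Split: [3, 21, 4, 24, 14, 12] -> [3, 21, 4] and [24, 14, 12]
  Split: [3, 21, 4] -> [3] and [21, 4]
    Split: [21, 4] -> [21] and [4]
    Merge: [21] + [4] -> [4, 21]
  Merge: [3] + [4, 21] -> [3, 4, 21]
  Split: [24, 14, 12] -> [24] and [14, 12]
    Split: [14, 12] -> [14] and [12]
    Merge: [14] + [12] -> [12, 14]
  Merge: [24] + [12, 14] -> [12, 14, 24]
Merge: [3, 4, 21] + [12, 14, 24] -> [3, 4, 12, 14, 21, 24]

Final sorted array: [3, 4, 12, 14, 21, 24]

The merge sort proceeds by recursively splitting the array and merging sorted halves.
After all merges, the sorted array is [3, 4, 12, 14, 21, 24].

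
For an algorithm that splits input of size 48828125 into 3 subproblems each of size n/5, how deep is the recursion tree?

For divide and conquer with division factor 5:

Problem sizes at each level:
Level 0: 48828125
Level 1: 9765625
Level 2: 1953125
Level 3: 390625
Level 4: 78125
Level 5: 15625
Level 6: 3125
Level 7: 625
Level 8: 125
Level 9: 25
Level 10: 5
Level 11: 1

The root is level 0 and the size-1 base case is level 11 (the tree spans levels 0 through 11, i.e. 12 levels counting the root), so the depth is the number of divisions: log_5(48828125) = 11

The recursion tree depth is log_5(48828125) = 11. At each level, the problem size is divided by 5, so it takes 11 divisions to reduce to a base case of size 1. The algorithm makes 3 recursive calls at each level.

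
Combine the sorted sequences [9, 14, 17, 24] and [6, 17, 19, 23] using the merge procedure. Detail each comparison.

Merging process:

Compare 9 vs 6: take 6 from right. Merged: [6]
Compare 9 vs 17: take 9 from left. Merged: [6, 9]
Compare 14 vs 17: take 14 from left. Merged: [6, 9, 14]
Compare 17 vs 17: take 17 from left. Merged: [6, 9, 14, 17]
Compare 24 vs 17: take 17 from right. Merged: [6, 9, 14, 17, 17]
Compare 24 vs 19: take 19 from right. Merged: [6, 9, 14, 17, 17, 19]
Compare 24 vs 23: take 23 from right. Merged: [6, 9, 14, 17, 17, 19, 23]
Append remaining from left: [24]. Merged: [6, 9, 14, 17, 17, 19, 23, 24]

Final merged array: [6, 9, 14, 17, 17, 19, 23, 24]
Total comparisons: 7

The merged array is [6, 9, 14, 17, 17, 19, 23, 24], requiring 7 comparisons. The merge step runs in O(n) time where n is the total number of elements.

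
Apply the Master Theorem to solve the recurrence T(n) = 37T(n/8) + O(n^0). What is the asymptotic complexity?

Master Theorem for T(n) = 37T(n/8) + O(n^0):

a = 37, b = 8, c = 0
log_b(a) = log_8(37) = 1.7365

Case 1: c = 0 < log_8(37) = 1.7365
T(n) = O(n^(log_8 37))

For T(n) = 37T(n/8) + O(n^0): log_8(37) = 1.7365. This is Case 1 of the Master Theorem (c < log_b(a), work dominated by leaves), giving O(n^(log_8 37)).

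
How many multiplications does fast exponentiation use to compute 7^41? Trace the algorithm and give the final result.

Computing 7^41 by squaring (build up from 7^1; each line after the first costs one multiplication):

7^1 = 7
7^2 = (7^1)^2 = 7^2 = 49
7^4 = (7^2)^2 = 49^2 = 2401
7^5 = 7 * 7^4 = 7 * 2401 = 16807
7^10 = (7^5)^2 = 16807^2 = 282475249
7^20 = (7^10)^2 = 282475249^2 = 79792266297612001
7^40 = (7^20)^2 = 79792266297612001^2 = 6366805760909027985741435139224001
7^41 = 7 * 7^40 = 7 * 6366805760909027985741435139224001 = 44567640326363195900190045974568007

Result: 44567640326363195900190045974568007
Multiplications needed: 7 (7 lines after 7^1)

7^41 = 44567640326363195900190045974568007. Using exponentiation by squaring, this requires 7 multiplications. The key idea: if the exponent is even, square the half-power; if odd, multiply by the base once.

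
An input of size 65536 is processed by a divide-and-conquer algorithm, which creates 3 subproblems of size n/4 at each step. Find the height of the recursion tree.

For divide and conquer with division factor 4:

Problem sizes at each level:
Level 0: 65536
Level 1: 16384
Level 2: 4096
Level 3: 1024
Level 4: 256
Level 5: 64
Level 6: 16
Level 7: 4
Level 8: 1

The root is level 0 and the size-1 base case is level 8 (the tree spans levels 0 through 8, i.e. 9 levels counting the root), so the depth is the number of divisions: log_4(65536) = 8

The recursion tree depth is log_4(65536) = 8. At each level, the problem size is divided by 4, so it takes 8 divisions to reduce to a base case of size 1. The algorithm makes 3 recursive calls at each level.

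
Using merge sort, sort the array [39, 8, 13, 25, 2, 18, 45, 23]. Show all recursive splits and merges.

Merge sort trace:

Split: [39, 8, 13, 25, 2, 18, 45, 23] -> [39, 8, 13, 25] and [2, 18, 45, 23]
  Split: [39, 8, 13, 25] -> [39, 8] and [13, 25]
    Split: [39, 8] -> [39] and [8]
    Merge: [39] + [8] -> [8, 39]
    Split: [13, 25] -> [13] and [25]
    Merge: [13] + [25] -> [13, 25]
  Merge: [8, 39] + [13, 25] -> [8, 13, 25, 39]
  Split: [2, 18, 45, 23] -> [2, 18] and [45, 23]
    Split: [2, 18] -> [2] and [18]
    Merge: [2] + [18] -> [2, 18]
    Split: [45, 23] -> [45] and [23]
    Merge: [45] + [23] -> [23, 45]
  Merge: [2, 18] + [23, 45] -> [2, 18, 23, 45]
Merge: [8, 13, 25, 39] + [2, 18, 23, 45] -> [2, 8, 13, 18, 23, 25, 39, 45]

Final sorted array: [2, 8, 13, 18, 23, 25, 39, 45]

The merge sort proceeds by recursively splitting the array and merging sorted halves.
After all merges, the sorted array is [2, 8, 13, 18, 23, 25, 39, 45].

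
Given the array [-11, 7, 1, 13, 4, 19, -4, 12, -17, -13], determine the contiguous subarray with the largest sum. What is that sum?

Using Kadane's algorithm on [-11, 7, 1, 13, 4, 19, -4, 12, -17, -13]:

Scanning through the array:
Position 1 (value 7): max_ending_here = 7, max_so_far = 7
Position 2 (value 1): max_ending_here = 8, max_so_far = 8
Position 3 (value 13): max_ending_here = 21, max_so_far = 21
Position 4 (value 4): max_ending_here = 25, max_so_far = 25
Position 5 (value 19): max_ending_here = 44, max_so_far = 44
Position 6 (value -4): max_ending_here = 40, max_so_far = 44
Position 7 (value 12): max_ending_here = 52, max_so_far = 52
Position 8 (value -17): max_ending_here = 35, max_so_far = 52
Position 9 (value -13): max_ending_here = 22, max_so_far = 52

Maximum subarray: [7, 1, 13, 4, 19, -4, 12]
Maximum sum: 52

The maximum subarray is [7, 1, 13, 4, 19, -4, 12] with sum 52. This subarray runs from index 1 to index 7.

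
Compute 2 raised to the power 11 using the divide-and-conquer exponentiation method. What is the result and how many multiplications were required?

Computing 2^11 by squaring (build up from 2^1; each line after the first costs one multiplication):

2^1 = 2
2^2 = (2^1)^2 = 2^2 = 4
2^4 = (2^2)^2 = 4^2 = 16
2^5 = 2 * 2^4 = 2 * 16 = 32
2^10 = (2^5)^2 = 32^2 = 1024
2^11 = 2 * 2^10 = 2 * 1024 = 2048

Result: 2048
Multiplications needed: 5 (5 lines after 2^1)

2^11 = 2048. Using exponentiation by squaring, this requires 5 multiplications. The key idea: if the exponent is even, square the half-power; if odd, multiply by the base once.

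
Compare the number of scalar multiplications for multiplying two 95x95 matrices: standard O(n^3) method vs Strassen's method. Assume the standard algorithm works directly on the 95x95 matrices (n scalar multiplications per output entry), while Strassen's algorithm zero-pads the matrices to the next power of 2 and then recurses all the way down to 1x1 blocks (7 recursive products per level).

Matrix multiplication for 95x95 matrices:

Strassen's algorithm requires power-of-2 dimensions. Pad 95x95 to 128x128 (next power of 2).

Standard algorithm: 95^3 = 857375 multiplications
Strassen's algorithm: 7^(log2(128)) = 7^7 = 823543 multiplications
Savings: 857375 - 823543 = 33832 multiplications

Standard: 857375 multiplications (95^3). Strassen: 823543 multiplications (7^7, after padding to 128x128). Strassen reduces 8 recursive multiplications to 7 at each level.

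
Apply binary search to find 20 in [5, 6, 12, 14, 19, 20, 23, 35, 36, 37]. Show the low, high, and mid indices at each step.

Binary search for 20 in [5, 6, 12, 14, 19, 20, 23, 35, 36, 37]:

lo=0, hi=9, mid=4, arr[mid]=19 -> 19 < 20, search right half
lo=5, hi=9, mid=7, arr[mid]=35 -> 35 > 20, search left half
lo=5, hi=6, mid=5, arr[mid]=20 -> Found target at index 5!

Binary search finds 20 at index 5 after 3 comparisons. The search repeatedly halves the search space by comparing with the middle element.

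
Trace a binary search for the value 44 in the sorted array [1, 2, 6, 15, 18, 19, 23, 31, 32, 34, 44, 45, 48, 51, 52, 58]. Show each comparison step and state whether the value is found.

Binary search for 44 in [1, 2, 6, 15, 18, 19, 23, 31, 32, 34, 44, 45, 48, 51, 52, 58]:

lo=0, hi=15, mid=7, arr[mid]=31 -> 31 < 44, search right half
lo=8, hi=15, mid=11, arr[mid]=45 -> 45 > 44, search left half
lo=8, hi=10, mid=9, arr[mid]=34 -> 34 < 44, search right half
lo=10, hi=10, mid=10, arr[mid]=44 -> Found target at index 10!

Binary search finds 44 at index 10 after 4 comparisons. The search repeatedly halves the search space by comparing with the middle element.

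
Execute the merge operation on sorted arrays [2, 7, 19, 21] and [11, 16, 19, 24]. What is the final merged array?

Merging process:

Compare 2 vs 11: take 2 from left. Merged: [2]
Compare 7 vs 11: take 7 from left. Merged: [2, 7]
Compare 19 vs 11: take 11 from right. Merged: [2, 7, 11]
Compare 19 vs 16: take 16 from right. Merged: [2, 7, 11, 16]
Compare 19 vs 19: take 19 from left. Merged: [2, 7, 11, 16, 19]
Compare 21 vs 19: take 19 from right. Merged: [2, 7, 11, 16, 19, 19]
Compare 21 vs 24: take 21 from left. Merged: [2, 7, 11, 16, 19, 19, 21]
Append remaining from right: [24]. Merged: [2, 7, 11, 16, 19, 19, 21, 24]

Final merged array: [2, 7, 11, 16, 19, 19, 21, 24]
Total comparisons: 7

The merged array is [2, 7, 11, 16, 19, 19, 21, 24], requiring 7 comparisons. The merge step runs in O(n) time where n is the total number of elements.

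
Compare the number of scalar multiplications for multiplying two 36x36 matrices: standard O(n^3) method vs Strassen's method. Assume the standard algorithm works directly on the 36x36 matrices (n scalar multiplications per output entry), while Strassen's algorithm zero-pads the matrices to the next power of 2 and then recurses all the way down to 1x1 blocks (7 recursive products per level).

Matrix multiplication for 36x36 matrices:

Strassen's algorithm requires power-of-2 dimensions. Pad 36x36 to 64x64 (next power of 2).

Standard algorithm: 36^3 = 46656 multiplications
Strassen's algorithm: 7^(log2(64)) = 7^6 = 117649 multiplications
Difference: 46656 - 117649 = -70993 (Strassen uses MORE here due to padding overhead — for small or just-over-power-of-2 n, padding can outweigh the per-level savings)

Standard: 46656 multiplications (36^3). Strassen: 117649 multiplications (7^6, after padding to 64x64). Strassen reduces 8 recursive multiplications to 7 at each level.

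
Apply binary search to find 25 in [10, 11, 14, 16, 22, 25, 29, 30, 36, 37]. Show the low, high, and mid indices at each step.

Binary search for 25 in [10, 11, 14, 16, 22, 25, 29, 30, 36, 37]:

lo=0, hi=9, mid=4, arr[mid]=22 -> 22 < 25, search right half
lo=5, hi=9, mid=7, arr[mid]=30 -> 30 > 25, search left half
lo=5, hi=6, mid=5, arr[mid]=25 -> Found target at index 5!

Binary search finds 25 at index 5 after 3 comparisons. The search repeatedly halves the search space by comparing with the middle element.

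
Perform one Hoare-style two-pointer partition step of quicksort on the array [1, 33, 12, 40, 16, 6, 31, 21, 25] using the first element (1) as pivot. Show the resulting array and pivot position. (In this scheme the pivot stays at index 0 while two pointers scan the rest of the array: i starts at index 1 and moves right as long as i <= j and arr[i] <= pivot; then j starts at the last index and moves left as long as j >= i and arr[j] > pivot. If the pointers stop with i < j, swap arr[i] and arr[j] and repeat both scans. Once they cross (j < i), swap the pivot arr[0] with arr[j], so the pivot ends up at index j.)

Hoare-style two-pointer partition with pivot = 1:

Initial array: [1, 33, 12, 40, 16, 6, 31, 21, 25]

Pointers start at i = 1, j = 8.
i ends at 1, j ends at 0: the pointers have crossed (j < i), so scanning stops.

j = 0, so swapping arr[0] with arr[j] leaves the pivot at position 0: [1, 33, 12, 40, 16, 6, 31, 21, 25]
Pivot position: 0

After partitioning with pivot 1, the array becomes [1, 33, 12, 40, 16, 6, 31, 21, 25]. The pivot is placed at index 0. All elements to the left of the pivot are <= 1, and all elements to the right are > 1.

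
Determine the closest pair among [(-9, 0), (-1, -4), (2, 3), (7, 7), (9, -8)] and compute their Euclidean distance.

Computing all pairwise distances among 5 points:

d((-9, 0), (-1, -4)) = 8.9443
d((-9, 0), (2, 3)) = 11.4018
d((-9, 0), (7, 7)) = 17.4642
d((-9, 0), (9, -8)) = 19.6977
d((-1, -4), (2, 3)) = 7.6158
d((-1, -4), (7, 7)) = 13.6015
d((-1, -4), (9, -8)) = 10.7703
d((2, 3), (7, 7)) = 6.4031 <-- minimum
d((2, 3), (9, -8)) = 13.0384
d((7, 7), (9, -8)) = 15.1327

Closest pair: (2, 3) and (7, 7) with distance 6.4031

The closest pair is (2, 3) and (7, 7) with Euclidean distance 6.4031. For 5 points, brute-force pairwise comparison is shown above. For large n, the divide-and-conquer algorithm (sort by x, recurse on halves, check the dividing strip) achieves O(n log n).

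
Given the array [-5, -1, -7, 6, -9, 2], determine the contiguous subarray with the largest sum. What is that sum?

Using Kadane's algorithm on [-5, -1, -7, 6, -9, 2]:

Scanning through the array:
Position 1 (value -1): max_ending_here = -1, max_so_far = -1
Position 2 (value -7): max_ending_here = -7, max_so_far = -1
Position 3 (value 6): max_ending_here = 6, max_so_far = 6
Position 4 (value -9): max_ending_here = -3, max_so_far = 6
Position 5 (value 2): max_ending_here = 2, max_so_far = 6

Maximum subarray: [6]
Maximum sum: 6

The maximum subarray is [6] with sum 6. This subarray runs from index 3 to index 3.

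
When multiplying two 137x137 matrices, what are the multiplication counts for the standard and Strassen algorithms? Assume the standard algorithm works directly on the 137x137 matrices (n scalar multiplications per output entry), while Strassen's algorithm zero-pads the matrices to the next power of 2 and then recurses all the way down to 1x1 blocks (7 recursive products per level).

Matrix multiplication for 137x137 matrices:

Strassen's algorithm requires power-of-2 dimensions. Pad 137x137 to 256x256 (next power of 2).

Standard algorithm: 137^3 = 2571353 multiplications
Strassen's algorithm: 7^(log2(256)) = 7^8 = 5764801 multiplications
Difference: 2571353 - 5764801 = -3193448 (Strassen uses MORE here due to padding overhead — for small or just-over-power-of-2 n, padding can outweigh the per-level savings)

Standard: 2571353 multiplications (137^3). Strassen: 5764801 multiplications (7^8, after padding to 256x256). Strassen reduces 8 recursive multiplications to 7 at each level.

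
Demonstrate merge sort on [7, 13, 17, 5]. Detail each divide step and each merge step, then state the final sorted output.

Merge sort trace:

Split: [7, 13, 17, 5] -> [7, 13] and [17, 5]
  Split: [7, 13] -> [7] and [13]
  Merge: [7] + [13] -> [7, 13]
  Split: [17, 5] -> [17] and [5]
  Merge: [17] + [5] -> [5, 17]
Merge: [7, 13] + [5, 17] -> [5, 7, 13, 17]

Final sorted array: [5, 7, 13, 17]

The merge sort proceeds by recursively splitting the array and merging sorted halves.
After all merges, the sorted array is [5, 7, 13, 17].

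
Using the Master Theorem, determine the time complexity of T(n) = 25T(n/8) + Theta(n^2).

Master Theorem for T(n) = 25T(n/8) + O(n^2):

a = 25, b = 8, c = 2
log_b(a) = log_8(25) = 1.5480

Case 3: c = 2 > log_8(25) = 1.5480
T(n) = O(n^2) = O(n^2)

For T(n) = 25T(n/8) + O(n^2): log_8(25) = 1.5480. This is Case 3 of the Master Theorem (c > log_b(a), work dominated by root), giving O(n^2).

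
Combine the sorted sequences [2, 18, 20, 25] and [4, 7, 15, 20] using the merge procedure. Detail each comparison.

Merging process:

Compare 2 vs 4: take 2 from left. Merged: [2]
Compare 18 vs 4: take 4 from right. Merged: [2, 4]
Compare 18 vs 7: take 7 from right. Merged: [2, 4, 7]
Compare 18 vs 15: take 15 from right. Merged: [2, 4, 7, 15]
Compare 18 vs 20: take 18 from left. Merged: [2, 4, 7, 15, 18]
Compare 20 vs 20: take 20 from left. Merged: [2, 4, 7, 15, 18, 20]
Compare 25 vs 20: take 20 from right. Merged: [2, 4, 7, 15, 18, 20, 20]
Append remaining from left: [25]. Merged: [2, 4, 7, 15, 18, 20, 20, 25]

Final merged array: [2, 4, 7, 15, 18, 20, 20, 25]
Total comparisons: 7

The merged array is [2, 4, 7, 15, 18, 20, 20, 25], requiring 7 comparisons. The merge step runs in O(n) time where n is the total number of elements.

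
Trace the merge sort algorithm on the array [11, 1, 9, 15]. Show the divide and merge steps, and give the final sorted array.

Merge sort trace:

Split: [11, 1, 9, 15] -> [11, 1] and [9, 15]
  Split: [11, 1] -> [11] and [1]
  Merge: [11] + [1] -> [1, 11]
  Split: [9, 15] -> [9] and [15]
  Merge: [9] + [15] -> [9, 15]
Merge: [1, 11] + [9, 15] -> [1, 9, 11, 15]

Final sorted array: [1, 9, 11, 15]

The merge sort proceeds by recursively splitting the array and merging sorted halves.
After all merges, the sorted array is [1, 9, 11, 15].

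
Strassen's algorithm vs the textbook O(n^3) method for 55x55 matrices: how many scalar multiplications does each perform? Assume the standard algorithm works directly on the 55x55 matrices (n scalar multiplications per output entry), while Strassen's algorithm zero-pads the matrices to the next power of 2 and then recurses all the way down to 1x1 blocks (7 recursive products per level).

Matrix multiplication for 55x55 matrices:

Strassen's algorithm requires power-of-2 dimensions. Pad 55x55 to 64x64 (next power of 2).

Standard algorithm: 55^3 = 166375 multiplications
Strassen's algorithm: 7^(log2(64)) = 7^6 = 117649 multiplications
Savings: 166375 - 117649 = 48726 multiplications

Standard: 166375 multiplications (55^3). Strassen: 117649 multiplications (7^6, after padding to 64x64). Strassen reduces 8 recursive multiplications to 7 at each level.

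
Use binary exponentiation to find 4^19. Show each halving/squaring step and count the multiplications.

Computing 4^19 by squaring (build up from 4^1; each line after the first costs one multiplication):

4^1 = 4
4^2 = (4^1)^2 = 4^2 = 16
4^4 = (4^2)^2 = 16^2 = 256
4^8 = (4^4)^2 = 256^2 = 65536
4^9 = 4 * 4^8 = 4 * 65536 = 262144
4^18 = (4^9)^2 = 262144^2 = 68719476736
4^19 = 4 * 4^18 = 4 * 68719476736 = 274877906944

Result: 274877906944
Multiplications needed: 6 (6 lines after 4^1)

4^19 = 274877906944. Using exponentiation by squaring, this requires 6 multiplications. The key idea: if the exponent is even, square the half-power; if odd, multiply by the base once.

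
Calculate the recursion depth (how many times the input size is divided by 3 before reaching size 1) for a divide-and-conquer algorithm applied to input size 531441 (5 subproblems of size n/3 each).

For divide and conquer with division factor 3:

Problem sizes at each level:
Level 0: 531441
Level 1: 177147
Level 2: 59049
Level 3: 19683
Level 4: 6561
Level 5: 2187
Level 6: 729
Level 7: 243
Level 8: 81
Level 9: 27
Level 10: 9
Level 11: 3
Level 12: 1

The root is level 0 and the size-1 base case is level 12 (the tree spans levels 0 through 12, i.e. 13 levels counting the root), so the depth is the number of divisions: log_3(531441) = 12

The recursion tree depth is log_3(531441) = 12. At each level, the problem size is divided by 3, so it takes 12 divisions to reduce to a base case of size 1. The algorithm makes 5 recursive calls at each level.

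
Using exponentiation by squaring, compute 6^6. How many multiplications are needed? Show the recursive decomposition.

Computing 6^6 by squaring (build up from 6^1; each line after the first costs one multiplication):

6^1 = 6
6^2 = (6^1)^2 = 6^2 = 36
6^3 = 6 * 6^2 = 6 * 36 = 216
6^6 = (6^3)^2 = 216^2 = 46656

Result: 46656
Multiplications needed: 3 (3 lines after 6^1)

6^6 = 46656. Using exponentiation by squaring, this requires 3 multiplications. The key idea: if the exponent is even, square the half-power; if odd, multiply by the base once.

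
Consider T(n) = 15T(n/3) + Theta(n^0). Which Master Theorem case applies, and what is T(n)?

Master Theorem for T(n) = 15T(n/3) + O(n^0):

a = 15, b = 3, c = 0
log_b(a) = log_3(15) = 2.4650

Case 1: c = 0 < log_3(15) = 2.4650
T(n) = O(n^(log_3 15))

For T(n) = 15T(n/3) + O(n^0): log_3(15) = 2.4650. This is Case 1 of the Master Theorem (c < log_b(a), work dominated by leaves), giving O(n^(log_3 15)).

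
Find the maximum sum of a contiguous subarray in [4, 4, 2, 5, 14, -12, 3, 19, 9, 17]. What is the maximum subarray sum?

Using Kadane's algorithm on [4, 4, 2, 5, 14, -12, 3, 19, 9, 17]:

Scanning through the array:
Position 1 (value 4): max_ending_here = 8, max_so_far = 8
Position 2 (value 2): max_ending_here = 10, max_so_far = 10
Position 3 (value 5): max_ending_here = 15, max_so_far = 15
Position 4 (value 14): max_ending_here = 29, max_so_far = 29
Position 5 (value -12): max_ending_here = 17, max_so_far = 29
Position 6 (value 3): max_ending_here = 20, max_so_far = 29
Position 7 (value 19): max_ending_here = 39, max_so_far = 39
Position 8 (value 9): max_ending_here = 48, max_so_far = 48
Position 9 (value 17): max_ending_here = 65, max_so_far = 65

Maximum subarray: [4, 4, 2, 5, 14, -12, 3, 19, 9, 17]
Maximum sum: 65

The maximum subarray is [4, 4, 2, 5, 14, -12, 3, 19, 9, 17] with sum 65. This subarray runs from index 0 to index 9.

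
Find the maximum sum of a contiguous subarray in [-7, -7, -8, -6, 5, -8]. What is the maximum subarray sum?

Using Kadane's algorithm on [-7, -7, -8, -6, 5, -8]:

Scanning through the array:
Position 1 (value -7): max_ending_here = -7, max_so_far = -7
Position 2 (value -8): max_ending_here = -8, max_so_far = -7
Position 3 (value -6): max_ending_here = -6, max_so_far = -6
Position 4 (value 5): max_ending_here = 5, max_so_far = 5
Position 5 (value -8): max_ending_here = -3, max_so_far = 5

Maximum subarray: [5]
Maximum sum: 5

The maximum subarray is [5] with sum 5. This subarray runs from index 4 to index 4.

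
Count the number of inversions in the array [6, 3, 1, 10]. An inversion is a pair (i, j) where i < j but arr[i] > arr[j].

Finding inversions in [6, 3, 1, 10]:

(0, 1): arr[0]=6 > arr[1]=3
(0, 2): arr[0]=6 > arr[2]=1
(1, 2): arr[1]=3 > arr[2]=1

Total inversions: 3

The array has 3 inversion(s): (0,1), (0,2), (1,2). Each pair (i,j) satisfies i < j and arr[i] > arr[j].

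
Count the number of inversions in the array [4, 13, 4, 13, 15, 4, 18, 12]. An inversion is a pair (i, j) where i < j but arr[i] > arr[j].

Finding inversions in [4, 13, 4, 13, 15, 4, 18, 12]:

(1, 2): arr[1]=13 > arr[2]=4
(1, 5): arr[1]=13 > arr[5]=4
(1, 7): arr[1]=13 > arr[7]=12
(3, 5): arr[3]=13 > arr[5]=4
(3, 7): arr[3]=13 > arr[7]=12
(4, 5): arr[4]=15 > arr[5]=4
(4, 7): arr[4]=15 > arr[7]=12
(6, 7): arr[6]=18 > arr[7]=12

Total inversions: 8

The array has 8 inversion(s): (1,2), (1,5), (1,7), (3,5), (3,7), (4,5), (4,7), (6,7). Each pair (i,j) satisfies i < j and arr[i] > arr[j].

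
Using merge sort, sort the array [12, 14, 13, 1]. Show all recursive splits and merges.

Merge sort trace:

Split: [12, 14, 13, 1] -> [12, 14] and [13, 1]
  Split: [12, 14] -> [12] and [14]
  Merge: [12] + [14] -> [12, 14]
  Split: [13, 1] -> [13] and [1]
  Merge: [13] + [1] -> [1, 13]
Merge: [12, 14] + [1, 13] -> [1, 12, 13, 14]

Final sorted array: [1, 12, 13, 14]

The merge sort proceeds by recursively splitting the array and merging sorted halves.
After all merges, the sorted array is [1, 12, 13, 14].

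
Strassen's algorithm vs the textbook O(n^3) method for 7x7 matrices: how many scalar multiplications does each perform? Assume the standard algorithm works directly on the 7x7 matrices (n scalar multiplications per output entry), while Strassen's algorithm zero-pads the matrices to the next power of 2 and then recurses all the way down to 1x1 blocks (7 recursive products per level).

Matrix multiplication for 7x7 matrices:

Strassen's algorithm requires power-of-2 dimensions. Pad 7x7 to 8x8 (next power of 2).

Standard algorithm: 7^3 = 343 multiplications
Strassen's algorithm: 7^(log2(8)) = 7^3 = 343 multiplications
Savings: 343 - 343 = 0 multiplications

Standard: 343 multiplications (7^3). Strassen: 343 multiplications (7^3, after padding to 8x8). Strassen reduces 8 recursive multiplications to 7 at each level.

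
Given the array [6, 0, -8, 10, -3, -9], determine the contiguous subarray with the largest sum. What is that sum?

Using Kadane's algorithm on [6, 0, -8, 10, -3, -9]:

Scanning through the array:
Position 1 (value 0): max_ending_here = 6, max_so_far = 6
Position 2 (value -8): max_ending_here = -2, max_so_far = 6
Position 3 (value 10): max_ending_here = 10, max_so_far = 10
Position 4 (value -3): max_ending_here = 7, max_so_far = 10
Position 5 (value -9): max_ending_here = -2, max_so_far = 10

Maximum subarray: [10]
Maximum sum: 10

The maximum subarray is [10] with sum 10. This subarray runs from index 3 to index 3.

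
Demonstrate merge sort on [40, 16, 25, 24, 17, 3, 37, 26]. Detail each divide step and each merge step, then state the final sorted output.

Merge sort trace:

Split: [40, 16, 25, 24, 17, 3, 37, 26] -> [40, 16, 25, 24] and [17, 3, 37, 26]
  Split: [40, 16, 25, 24] -> [40, 16] and [25, 24]
    Split: [40, 16] -> [40] and [16]
    Merge: [40] + [16] -> [16, 40]
    Split: [25, 24] -> [25] and [24]
    Merge: [25] + [24] -> [24, 25]
  Merge: [16, 40] + [24, 25] -> [16, 24, 25, 40]
  Split: [17, 3, 37, 26] -> [17, 3] and [37, 26]
    Split: [17, 3] -> [17] and [3]
    Merge: [17] + [3] -> [3, 17]
    Split: [37, 26] -> [37] and [26]
    Merge: [37] + [26] -> [26, 37]
  Merge: [3, 17] + [26, 37] -> [3, 17, 26, 37]
Merge: [16, 24, 25, 40] + [3, 17, 26, 37] -> [3, 16, 17, 24, 25, 26, 37, 40]

Final sorted array: [3, 16, 17, 24, 25, 26, 37, 40]

The merge sort proceeds by recursively splitting the array and merging sorted halves.
After all merges, the sorted array is [3, 16, 17, 24, 25, 26, 37, 40].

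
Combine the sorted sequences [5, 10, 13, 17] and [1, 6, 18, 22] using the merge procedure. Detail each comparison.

Merging process:

Compare 5 vs 1: take 1 from right. Merged: [1]
Compare 5 vs 6: take 5 from left. Merged: [1, 5]
Compare 10 vs 6: take 6 from right. Merged: [1, 5, 6]
Compare 10 vs 18: take 10 from left. Merged: [1, 5, 6, 10]
Compare 13 vs 18: take 13 from left. Merged: [1, 5, 6, 10, 13]
Compare 17 vs 18: take 17 from left. Merged: [1, 5, 6, 10, 13, 17]
Append remaining from right: [18, 22]. Merged: [1, 5, 6, 10, 13, 17, 18, 22]

Final merged array: [1, 5, 6, 10, 13, 17, 18, 22]
Total comparisons: 6

The merged array is [1, 5, 6, 10, 13, 17, 18, 22], requiring 6 comparisons. The merge step runs in O(n) time where n is the total number of elements.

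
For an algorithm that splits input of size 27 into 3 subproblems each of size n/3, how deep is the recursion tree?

For divide and conquer with division factor 3:

Problem sizes at each level:
Level 0: 27
Level 1: 9
Level 2: 3
Level 3: 1

The root is level 0 and the size-1 base case is level 3 (the tree spans levels 0 through 3, i.e. 4 levels counting the root), so the depth is the number of divisions: log_3(27) = 3

The recursion tree depth is log_3(27) = 3. At each level, the problem size is divided by 3, so it takes 3 divisions to reduce to a base case of size 1. The algorithm makes 3 recursive calls at each level.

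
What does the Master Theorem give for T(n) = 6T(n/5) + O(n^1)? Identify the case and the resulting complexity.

Master Theorem for T(n) = 6T(n/5) + O(n^1):

a = 6, b = 5, c = 1
log_b(a) = log_5(6) = 1.1133

Case 1: c = 1 < log_5(6) = 1.1133
T(n) = O(n^(log_5 6))

For T(n) = 6T(n/5) + O(n^1): log_5(6) = 1.1133. This is Case 1 of the Master Theorem (c < log_b(a), work dominated by leaves), giving O(n^(log_5 6)).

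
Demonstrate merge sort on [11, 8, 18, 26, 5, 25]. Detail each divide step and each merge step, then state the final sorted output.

Merge sort trace:

Split: [11, 8, 18, 26, 5, 25] -> [11, 8, 18] and [26, 5, 25]
  Split: [11, 8, 18] -> [11] and [8, 18]
    Split: [8, 18] -> [8] and [18]
    Merge: [8] + [18] -> [8, 18]
  Merge: [11] + [8, 18] -> [8, 11, 18]
  Split: [26, 5, 25] -> [26] and [5, 25]
    Split: [5, 25] -> [5] and [25]
    Merge: [5] + [25] -> [5, 25]
  Merge: [26] + [5, 25] -> [5, 25, 26]
Merge: [8, 11, 18] + [5, 25, 26] -> [5, 8, 11, 18, 25, 26]

Final sorted array: [5, 8, 11, 18, 25, 26]

The merge sort proceeds by recursively splitting the array and merging sorted halves.
After all merges, the sorted array is [5, 8, 11, 18, 25, 26].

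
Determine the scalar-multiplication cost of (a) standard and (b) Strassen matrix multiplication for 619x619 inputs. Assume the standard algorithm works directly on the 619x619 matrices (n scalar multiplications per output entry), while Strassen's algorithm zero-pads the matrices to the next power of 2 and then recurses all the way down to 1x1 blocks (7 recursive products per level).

Matrix multiplication for 619x619 matrices:

Strassen's algorithm requires power-of-2 dimensions. Pad 619x619 to 1024x1024 (next power of 2).

Standard algorithm: 619^3 = 237176659 multiplications
Strassen's algorithm: 7^(log2(1024)) = 7^10 = 282475249 multiplications
Difference: 237176659 - 282475249 = -45298590 (Strassen uses MORE here due to padding overhead — for small or just-over-power-of-2 n, padding can outweigh the per-level savings)

Standard: 237176659 multiplications (619^3). Strassen: 282475249 multiplications (7^10, after padding to 1024x1024). Strassen reduces 8 recursive multiplications to 7 at each level.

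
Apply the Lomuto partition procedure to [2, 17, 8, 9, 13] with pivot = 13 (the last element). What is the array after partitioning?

Lomuto partition with pivot = 13:

Initial array: [2, 17, 8, 9, 13]

arr[0]=2 <= 13: swap with position 0, array becomes [2, 17, 8, 9, 13]
arr[1]=17 > 13: no swap
arr[2]=8 <= 13: swap with position 1, array becomes [2, 8, 17, 9, 13]
arr[3]=9 <= 13: swap with position 2, array becomes [2, 8, 9, 17, 13]

Place pivot at position 3: [2, 8, 9, 13, 17]
Pivot position: 3

After partitioning with pivot 13, the array becomes [2, 8, 9, 13, 17]. The pivot is placed at index 3. All elements to the left of the pivot are <= 13, and all elements to the right are > 13.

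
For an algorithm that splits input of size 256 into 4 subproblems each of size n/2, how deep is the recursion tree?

For divide and conquer with division factor 2:

Problem sizes at each level:
Level 0: 256
Level 1: 128
Level 2: 64
Level 3: 32
Level 4: 16
Level 5: 8
Level 6: 4
Level 7: 2
Level 8: 1

The root is level 0 and the size-1 base case is level 8 (the tree spans levels 0 through 8, i.e. 9 levels counting the root), so the depth is the number of divisions: log_2(256) = 8

The recursion tree depth is log_2(256) = 8. At each level, the problem size is divided by 2, so it takes 8 divisions to reduce to a base case of size 1. The algorithm makes 4 recursive calls at each level.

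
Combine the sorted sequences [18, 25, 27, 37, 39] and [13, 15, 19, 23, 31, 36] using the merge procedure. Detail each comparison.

Merging process:

Compare 18 vs 13: take 13 from right. Merged: [13]
Compare 18 vs 15: take 15 from right. Merged: [13, 15]
Compare 18 vs 19: take 18 from left. Merged: [13, 15, 18]
Compare 25 vs 19: take 19 from right. Merged: [13, 15, 18, 19]
Compare 25 vs 23: take 23 from right. Merged: [13, 15, 18, 19, 23]
Compare 25 vs 31: take 25 from left. Merged: [13, 15, 18, 19, 23, 25]
Compare 27 vs 31: take 27 from left. Merged: [13, 15, 18, 19, 23, 25, 27]
Compare 37 vs 31: take 31 from right. Merged: [13, 15, 18, 19, 23, 25, 27, 31]
Compare 37 vs 36: take 36 from right. Merged: [13, 15, 18, 19, 23, 25, 27, 31, 36]
Append remaining from left: [37, 39]. Merged: [13, 15, 18, 19, 23, 25, 27, 31, 36, 37, 39]

Final merged array: [13, 15, 18, 19, 23, 25, 27, 31, 36, 37, 39]
Total comparisons: 9

The merged array is [13, 15, 18, 19, 23, 25, 27, 31, 36, 37, 39], requiring 9 comparisons. The merge step runs in O(n) time where n is the total number of elements.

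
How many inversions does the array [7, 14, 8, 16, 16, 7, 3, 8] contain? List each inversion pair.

Finding inversions in [7, 14, 8, 16, 16, 7, 3, 8]:

(0, 6): arr[0]=7 > arr[6]=3
(1, 2): arr[1]=14 > arr[2]=8
(1, 5): arr[1]=14 > arr[5]=7
(1, 6): arr[1]=14 > arr[6]=3
(1, 7): arr[1]=14 > arr[7]=8
(2, 5): arr[2]=8 > arr[5]=7
(2, 6): arr[2]=8 > arr[6]=3
(3, 5): arr[3]=16 > arr[5]=7
(3, 6): arr[3]=16 > arr[6]=3
(3, 7): arr[3]=16 > arr[7]=8
(4, 5): arr[4]=16 > arr[5]=7
(4, 6): arr[4]=16 > arr[6]=3
(4, 7): arr[4]=16 > arr[7]=8
(5, 6): arr[5]=7 > arr[6]=3

Total inversions: 14

The array has 14 inversion(s): (0,6), (1,2), (1,5), (1,6), (1,7), (2,5), (2,6), (3,5), (3,6), (3,7), (4,5), (4,6), (4,7), (5,6). Each pair (i,j) satisfies i < j and arr[i] > arr[j].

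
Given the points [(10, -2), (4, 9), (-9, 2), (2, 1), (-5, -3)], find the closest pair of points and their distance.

Computing all pairwise distances among 5 points:

d((10, -2), (4, 9)) = 12.53
d((10, -2), (-9, 2)) = 19.4165
d((10, -2), (2, 1)) = 8.544
d((10, -2), (-5, -3)) = 15.0333
d((4, 9), (-9, 2)) = 14.7648
d((4, 9), (2, 1)) = 8.2462
d((4, 9), (-5, -3)) = 15.0
d((-9, 2), (2, 1)) = 11.0454
d((-9, 2), (-5, -3)) = 6.4031 <-- minimum
d((2, 1), (-5, -3)) = 8.0623

Closest pair: (-9, 2) and (-5, -3) with distance 6.4031

The closest pair is (-9, 2) and (-5, -3) with Euclidean distance 6.4031. For 5 points, brute-force pairwise comparison is shown above. For large n, the divide-and-conquer algorithm (sort by x, recurse on halves, check the dividing strip) achieves O(n log n).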